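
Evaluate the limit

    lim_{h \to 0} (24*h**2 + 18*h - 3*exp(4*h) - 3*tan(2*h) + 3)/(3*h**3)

-40/3

Substitution gives 0/0; apply L'Hôpital's rule 3 times.
After differentiating numerator and denominator 3 times the quotient is (-192*e^(4*h) - 144*tan(2*h)^4 - 192*tan(2*h)^2 - 48)/(18); at h = 0 this is -40/3.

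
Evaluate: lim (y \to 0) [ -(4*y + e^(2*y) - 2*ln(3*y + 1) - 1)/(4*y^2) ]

Substitution gives 0/0 (the numerator vanishes to order 2).
Expand each term to order y^2: the coefficient of y^2 in e^(2y) is 2 and in -2·ln(1 + 3y) is 9.
Lower-order terms cancel with the polynomial part, so the numerator is (11)·y^2 + o(y^2), and the limit is (11)/(-4) = -11/4.

-11/4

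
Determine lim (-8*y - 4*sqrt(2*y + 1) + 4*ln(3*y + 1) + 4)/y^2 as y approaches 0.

-16

Substitution gives 0/0 (the numerator vanishes to order 2).
Expand each term to order y^2: the coefficient of y^2 in 4·ln(1 + 3y) is -18 and in -4·√(1 + 2y) is 2.
Lower-order terms cancel with the polynomial part, so the numerator is (-16)·y^2 + o(y^2), and the limit is (-16)/(1) = -16.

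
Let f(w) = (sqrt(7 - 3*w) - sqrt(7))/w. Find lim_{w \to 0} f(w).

-3*√(7)/14

A 0/0 form; rationalise with √(7 - 3w) + √7. This collapses the numerator to -3w, leaving -3/(√(7 - 3w) + √7) → -3/(2√7) = -3*√(7)/14.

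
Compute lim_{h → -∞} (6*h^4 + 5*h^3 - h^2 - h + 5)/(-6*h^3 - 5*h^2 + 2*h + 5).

The numerator has higher degree (4 > 3); the quotient behaves like (6/(-6))·h^1 for large |h|.
As h → −∞ this diverges to ∞.

∞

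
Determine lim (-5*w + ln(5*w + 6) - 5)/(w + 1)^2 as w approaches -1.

Direct substitution gives 0/0.
Apply L'Hôpital: lim (-5 + 5/(5*w + 6))/(2*w + 2), still 0/0.
After 2 applications of L'Hôpital's rule the quotient is (-25/(5*w + 6)^2)/(2); substituting w = -1 gives -25/2.

-25/2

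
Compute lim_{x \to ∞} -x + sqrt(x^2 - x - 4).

-1/2

This has the form ∞ − ∞. Multiply and divide by the conjugate √(x^2 - x - 4) + x.
That gives (-x - 4) / (√(x^2 - x - 4) + x).
Divide numerator and denominator by x: the limit is -1/(2·1) = -1/2.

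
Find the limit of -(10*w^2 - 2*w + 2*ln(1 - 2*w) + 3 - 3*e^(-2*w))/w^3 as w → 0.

Substitution gives 0/0; apply L'Hôpital's rule 3 times.
After differentiating numerator and denominator 3 times the quotient is (24*e^(-2*w) + 32/(2*w - 1)^3)/(-6); at w = 0 this is 4/3.

4/3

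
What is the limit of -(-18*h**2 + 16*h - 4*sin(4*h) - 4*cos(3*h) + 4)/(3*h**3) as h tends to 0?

Substitution gives 0/0 (the numerator vanishes to order 3).
Expand each term to order h^3: the coefficient of h^3 in -4·cos(3h) is 0 and in -4·sin(4h) is 128/3.
Lower-order terms cancel with the polynomial part, so the numerator is (128/3)·h^3 + o(h^3), and the limit is (128/3)/(-3) = -128/9.

-128/9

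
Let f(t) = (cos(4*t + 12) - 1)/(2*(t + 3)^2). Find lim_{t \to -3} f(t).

Direct substitution gives 0/0.
Apply L'Hôpital: lim (-4*sin(4*t + 12))/(4*t + 12), still 0/0.
After 2 applications of L'Hôpital's rule the quotient is (-16*cos(4*t + 12))/(4); substituting t = -3 gives -4.

-4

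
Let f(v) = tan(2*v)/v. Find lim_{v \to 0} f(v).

2

Substitution gives 0/0.
Since tan(u)/u → 1 as u → 0, tan(2v)/(2v) → 1 and the limit is 2.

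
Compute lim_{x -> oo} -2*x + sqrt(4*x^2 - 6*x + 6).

An ∞ − ∞ form. Rationalising with the conjugate, the difference becomes (-6x + 6) / (√(4*x^2 - 6*x + 6) + 2x).
For large x the denominator behaves like 2·2x, so the quotient tends to -6/4 = -3/2.

-3/2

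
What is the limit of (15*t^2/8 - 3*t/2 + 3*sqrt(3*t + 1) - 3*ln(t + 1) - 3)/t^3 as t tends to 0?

Substitution gives 0/0 (the numerator vanishes to order 3).
Expand each term to order t^3: the coefficient of t^3 in 3·√(1 + 3t) is 81/16 and in -3·ln(1 + t) is -1.
Lower-order terms cancel with the polynomial part, so the numerator is (65/16)·t^3 + o(t^3), and the limit is (65/16)/(1) = 65/16.

65/16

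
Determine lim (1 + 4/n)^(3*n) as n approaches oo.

Let L be the limit and take ln: ln L = lim (3n)·ln(1 + 4/n) = lim (3n)·(4/n + O(1/n²)) = 12.
Hence L = e^(12).

e^(12)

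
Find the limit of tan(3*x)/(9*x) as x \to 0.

Substitution gives 0/0.
Since tan(u)/u → 1 as u → 0, tan(3x)/(3x) → 1 and the limit is 3/9 = 1/3.

1/3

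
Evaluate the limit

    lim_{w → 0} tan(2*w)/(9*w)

2/9

Substitution gives 0/0.
Since tan(u)/u → 1 as u → 0, tan(2w)/(2w) → 1 and the limit is 2/9.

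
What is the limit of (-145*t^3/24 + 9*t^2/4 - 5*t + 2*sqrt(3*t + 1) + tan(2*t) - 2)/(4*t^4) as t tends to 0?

Substitution gives 0/0 (the numerator vanishes to order 4).
Expand each term to order t^4: the coefficient of t^4 in 2·√(1 + 3t) is -405/64 and in tan(2t) is 0.
Lower-order terms cancel with the polynomial part, so the numerator is (-405/64)·t^4 + o(t^4), and the limit is (-405/64)/(4) = -405/256.

-405/256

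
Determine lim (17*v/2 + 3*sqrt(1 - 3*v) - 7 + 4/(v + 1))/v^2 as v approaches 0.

Substitution gives 0/0 (the numerator vanishes to order 2).
Expand each term to order v^2: the coefficient of v^2 in 4·1/(1 + v) is 4 and in 3·√(1 - 3v) is -27/8.
Lower-order terms cancel with the polynomial part, so the numerator is (5/8)·v^2 + o(v^2), and the limit is (5/8)/(1) = 5/8.

5/8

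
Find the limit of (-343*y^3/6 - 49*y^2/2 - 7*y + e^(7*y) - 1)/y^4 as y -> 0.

Direct substitution gives 0/0.
Apply L'Hôpital: lim (-343*y^2/2 - 49*y + 7*e^(7*y) - 7)/(4*y^3), still 0/0.
Apply L'Hôpital: lim (-343*y + 49*e^(7*y) - 49)/(12*y^2), still 0/0.
Apply L'Hôpital: lim (343*e^(7*y) - 343)/(24*y), still 0/0.
After 4 applications of L'Hôpital's rule the quotient is (2401*e^(7*y))/(24); substituting y = 0 gives 2401/24.

2401/24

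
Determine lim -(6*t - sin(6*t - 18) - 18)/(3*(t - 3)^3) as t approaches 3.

-12

Direct substitution gives 0/0.
Apply L'Hôpital: lim (6 - 6*cos(6*t - 18))/(-9*(t - 3)^2), still 0/0.
Apply L'Hôpital: lim (36*sin(6*t - 18))/(54 - 18*t), still 0/0.
After 3 applications of L'Hôpital's rule the quotient is (216*cos(6*t - 18))/(-18); substituting t = 3 gives -12.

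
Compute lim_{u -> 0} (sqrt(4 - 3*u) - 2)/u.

Substitution gives 0/0. Multiply numerator and denominator by the conjugate √(4 - 3u) + √4.
The numerator becomes (4 - 3u) − 4 = -3u, so the expression simplifies to -3/(√(4 - 3u) + √4).
Letting u → 0 gives -3/(2√4) = -3/4.

-3/4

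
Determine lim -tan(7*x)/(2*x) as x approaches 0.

Substitution gives 0/0.
Since tan(u)/u → 1 as u → 0, tan(7x)/(7x) → 1 and the limit is 7/(-2) = -7/2.

-7/2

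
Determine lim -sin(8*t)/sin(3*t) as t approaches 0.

-8/3

Substitution gives 0/0.
Divide numerator and denominator by t: sin(8t)/t → 8 and sin(3t)/t → 3, so the limit is -1·8/3 = -8/3.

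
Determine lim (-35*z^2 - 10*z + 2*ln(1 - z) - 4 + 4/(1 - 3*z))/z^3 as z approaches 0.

322/3

Substitution gives 0/0 (the numerator vanishes to order 3).
Expand each term to order z^3: the coefficient of z^3 in 2·ln(1 - z) is -2/3 and in 4·1/(1 - 3z) is 108.
Lower-order terms cancel with the polynomial part, so the numerator is (322/3)·z^3 + o(z^3), and the limit is (322/3)/(1) = 322/3.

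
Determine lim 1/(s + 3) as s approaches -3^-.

As s → -3⁻, (s + 3) → 0⁻, so (s + 3)^1 → 0⁻ and 1/(s + 3)^1 → -∞.

-∞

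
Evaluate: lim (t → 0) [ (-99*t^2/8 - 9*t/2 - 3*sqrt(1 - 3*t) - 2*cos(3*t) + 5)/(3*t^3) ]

Substitution gives 0/0; apply L'Hôpital's rule 3 times.
After differentiating numerator and denominator 3 times the quotient is (-54*sin(3*t) + 243/(8*(1 - 3*t)^(5/2)))/(18); at t = 0 this is 27/16.

27/16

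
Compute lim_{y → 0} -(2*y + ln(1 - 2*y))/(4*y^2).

Direct substitution gives 0/0.
Apply L'Hôpital: lim (2 - 2/(1 - 2*y))/(-8*y), still 0/0.
After 2 applications of L'Hôpital's rule the quotient is (-4/(1 - 2*y)^2)/(-8); substituting y = 0 gives 1/2.

1/2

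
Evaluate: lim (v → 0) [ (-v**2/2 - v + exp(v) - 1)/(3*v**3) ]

1/18

Direct substitution gives 0/0.
Apply L'Hôpital: lim (-v + e^(v) - 1)/(9*v^2), still 0/0.
Apply L'Hôpital: lim (e^(v) - 1)/(18*v), still 0/0.
After 3 applications of L'Hôpital's rule the quotient is (e^(v))/(18); substituting v = 0 gives 1/18.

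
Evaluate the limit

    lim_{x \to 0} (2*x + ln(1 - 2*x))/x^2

Direct substitution gives 0/0.
Apply L'Hôpital: lim (2 - 2/(1 - 2*x))/(2*x), still 0/0.
After 2 applications of L'Hôpital's rule the quotient is (-4/(1 - 2*x)^2)/(2); substituting x = 0 gives -2.

-2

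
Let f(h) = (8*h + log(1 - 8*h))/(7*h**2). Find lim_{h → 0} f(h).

Direct substitution gives 0/0.
Apply L'Hôpital: lim (8 - 8/(1 - 8*h))/(14*h), still 0/0.
After 2 applications of L'Hôpital's rule the quotient is (-64/(1 - 8*h)^2)/(14); substituting h = 0 gives -32/7.

-32/7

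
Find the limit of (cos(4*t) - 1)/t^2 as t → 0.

-8

Direct substitution gives 0/0.
Apply L'Hôpital: lim (-4*sin(4*t))/(2*t), still 0/0.
After 2 applications of L'Hôpital's rule the quotient is (-16*cos(4*t))/(2); substituting t = 0 gives -8.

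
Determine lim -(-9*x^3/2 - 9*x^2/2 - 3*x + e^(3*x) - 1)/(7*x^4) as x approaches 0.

-27/56

Direct substitution gives 0/0.
Apply L'Hôpital: lim (-27*x^2/2 - 9*x + 3*e^(3*x) - 3)/(-28*x^3), still 0/0.
Apply L'Hôpital: lim (-27*x + 9*e^(3*x) - 9)/(-84*x^2), still 0/0.
Apply L'Hôpital: lim (27*e^(3*x) - 27)/(-168*x), still 0/0.
After 4 applications of L'Hôpital's rule the quotient is (81*e^(3*x))/(-168); substituting x = 0 gives -27/56.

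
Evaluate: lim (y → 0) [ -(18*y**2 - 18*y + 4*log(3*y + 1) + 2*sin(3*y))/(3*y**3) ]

Substitution gives 0/0 (the numerator vanishes to order 3).
Expand each term to order y^3: the coefficient of y^3 in 4·ln(1 + 3y) is 36 and in 2·sin(3y) is -9.
Lower-order terms cancel with the polynomial part, so the numerator is (27)·y^3 + o(y^3), and the limit is (27)/(-3) = -9.

-9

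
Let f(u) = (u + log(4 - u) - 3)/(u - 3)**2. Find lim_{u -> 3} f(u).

-1/2

Direct substitution gives 0/0.
Apply L'Hôpital: lim (1 - 1/(4 - u))/(2*u - 6), still 0/0.
After 2 applications of L'Hôpital's rule the quotient is (-1/(4 - u)^2)/(2); substituting u = 3 gives -1/2.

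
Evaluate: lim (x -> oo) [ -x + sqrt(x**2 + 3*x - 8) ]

3/2

This has the form ∞ − ∞. Multiply and divide by the conjugate √(x^2 + 3*x - 8) + x.
That gives (3x - 8) / (√(x^2 + 3*x - 8) + x).
Divide numerator and denominator by x: the limit is 3/(2·1) = 3/2.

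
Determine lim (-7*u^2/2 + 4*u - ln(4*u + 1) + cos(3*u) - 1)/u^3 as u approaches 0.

Substitution gives 0/0 (the numerator vanishes to order 3).
Expand each term to order u^3: the coefficient of u^3 in cos(3u) is 0 and in −ln(1 + 4u) is -64/3.
Lower-order terms cancel with the polynomial part, so the numerator is (-64/3)·u^3 + o(u^3), and the limit is (-64/3)/(1) = -64/3.

-64/3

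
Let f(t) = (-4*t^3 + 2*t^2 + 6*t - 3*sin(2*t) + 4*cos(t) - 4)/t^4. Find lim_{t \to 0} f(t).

1/6

Substitution gives 0/0 (the numerator vanishes to order 4).
Expand each term to order t^4: the coefficient of t^4 in 4·cos(t) is 1/6 and in -3·sin(2t) is 0.
Lower-order terms cancel with the polynomial part, so the numerator is (1/6)·t^4 + o(t^4), and the limit is (1/6)/(1) = 1/6.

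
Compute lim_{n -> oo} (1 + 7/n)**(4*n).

Let L be the limit and take ln: ln L = lim (4n)·ln(1 + 7/n) = lim (4n)·(7/n + O(1/n²)) = 28.
Hence L = e^(28).

e^(28)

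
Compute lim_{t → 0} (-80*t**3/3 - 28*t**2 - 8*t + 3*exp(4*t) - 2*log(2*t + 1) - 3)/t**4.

Substitution gives 0/0; apply L'Hôpital's rule 4 times.
After differentiating numerator and denominator 4 times the quotient is (768*e^(4*t) + 192/(2*t + 1)^4)/(24); at t = 0 this is 40.

40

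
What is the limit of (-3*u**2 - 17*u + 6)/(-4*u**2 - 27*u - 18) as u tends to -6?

19/21

Direct substitution gives 0/0, so factor. Both numerator and denominator have (u + 6) as a factor.
After cancelling, the expression reduces to (1 - 3*u)/(-4*u - 3).
Substituting u = -6 gives 19/21.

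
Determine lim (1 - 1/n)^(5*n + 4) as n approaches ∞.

The base → 1 and the exponent → ∞: a 1^∞ form.
Take logarithms: (5n + 4)·ln(1 - 1/n). Since ln(1+u) ~ u for small u, this behaves like (5n)·(-1/n) → -5.
So the limit is e^(-5).

e^(-5)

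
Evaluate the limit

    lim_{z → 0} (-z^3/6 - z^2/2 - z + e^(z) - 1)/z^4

1/24

Direct substitution gives 0/0.
Apply L'Hôpital: lim (-z^2/2 - z + e^(z) - 1)/(4*z^3), still 0/0.
Apply L'Hôpital: lim (-z + e^(z) - 1)/(12*z^2), still 0/0.
Apply L'Hôpital: lim (e^(z) - 1)/(24*z), still 0/0.
After 4 applications of L'Hôpital's rule the quotient is (e^(z))/(24); substituting z = 0 gives 1/24.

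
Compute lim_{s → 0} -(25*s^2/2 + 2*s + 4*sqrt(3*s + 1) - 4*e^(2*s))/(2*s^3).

Substitution gives 0/0 (the numerator vanishes to order 3).
Expand each term to order s^3: the coefficient of s^3 in 4·√(1 + 3s) is 27/4 and in -4·e^(2s) is -16/3.
Lower-order terms cancel with the polynomial part, so the numerator is (17/12)·s^3 + o(s^3), and the limit is (17/12)/(-2) = -17/24.

-17/24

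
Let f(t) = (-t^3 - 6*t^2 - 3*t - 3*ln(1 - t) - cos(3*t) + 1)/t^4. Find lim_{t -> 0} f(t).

-21/8

Substitution gives 0/0 (the numerator vanishes to order 4).
Expand each term to order t^4: the coefficient of t^4 in -3·ln(1 - t) is 3/4 and in −cos(3t) is -27/8.
Lower-order terms cancel with the polynomial part, so the numerator is (-21/8)·t^4 + o(t^4), and the limit is (-21/8)/(1) = -21/8.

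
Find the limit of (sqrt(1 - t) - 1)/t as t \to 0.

A 0/0 form; rationalise with √(1 - t) + √1. This collapses the numerator to -t, leaving -1/(√(1 - t) + √1) → -1/(2√1) = -1/2.

-1/2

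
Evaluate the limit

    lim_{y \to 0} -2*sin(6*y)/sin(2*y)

-6

Substitution gives 0/0.
Divide numerator and denominator by y: sin(6y)/y → 6 and sin(2y)/y → 2, so the limit is -2·6/2 = -6.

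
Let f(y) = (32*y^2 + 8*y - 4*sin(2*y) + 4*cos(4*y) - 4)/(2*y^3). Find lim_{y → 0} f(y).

8/3

Substitution gives 0/0; apply L'Hôpital's rule 3 times.
After differentiating numerator and denominator 3 times the quotient is (256*sin(4*y) + 32*cos(2*y))/(12); at y = 0 this is 8/3.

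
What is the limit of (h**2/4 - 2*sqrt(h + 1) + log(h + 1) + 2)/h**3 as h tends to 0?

5/24

Substitution gives 0/0 (the numerator vanishes to order 3).
Expand each term to order h^3: the coefficient of h^3 in ln(1 + h) is 1/3 and in -2·√(1 + h) is -1/8.
Lower-order terms cancel with the polynomial part, so the numerator is (5/24)·h^3 + o(h^3), and the limit is (5/24)/(1) = 5/24.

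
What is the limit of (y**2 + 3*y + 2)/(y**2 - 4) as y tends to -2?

Direct substitution gives 0/0, so factor. Both numerator and denominator have (y + 2) as a factor.
After cancelling, the expression reduces to (y + 1)/(y - 2).
Substituting y = -2 gives 1/4.

1/4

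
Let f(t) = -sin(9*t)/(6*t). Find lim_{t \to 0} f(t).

-3/2

Substitution gives 0/0.
Write it as (9/(-6))·sin(9t)/(9t); since sin(u)/u → 1, the limit is -3/2.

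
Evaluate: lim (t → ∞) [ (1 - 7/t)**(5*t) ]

The base → 1 and the exponent → ∞: a 1^∞ form.
Take logarithms: (5t)·ln(1 - 7/t). Since ln(1+u) ~ u for small u, this behaves like (5t)·(-7/t) → -35.
So the limit is e^(-35).

e^(-35)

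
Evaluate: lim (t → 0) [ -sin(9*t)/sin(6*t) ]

-3/2

Substitution gives 0/0.
Divide numerator and denominator by t: sin(9t)/t → 9 and sin(6t)/t → 6, so the limit is -1·9/6 = -3/2.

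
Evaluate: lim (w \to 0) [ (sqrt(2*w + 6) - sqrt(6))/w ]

√(6)/6

A 0/0 form; rationalise with √(6 + 2w) + √6. This collapses the numerator to 2w, leaving 2/(√(6 + 2w) + √6) → 2/(2√6) = √(6)/6.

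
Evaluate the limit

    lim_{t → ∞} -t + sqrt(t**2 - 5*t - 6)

An ∞ − ∞ form. Rationalising with the conjugate, the difference becomes (-5t - 6) / (√(t^2 - 5*t - 6) + t).
For large t the denominator behaves like 2·t, so the quotient tends to -5/2 = -5/2.

-5/2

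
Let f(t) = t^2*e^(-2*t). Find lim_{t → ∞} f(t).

Write as t^2/e^{2t}, an ∞/∞ form.
Exponential growth dominates any polynomial, so repeated L'Hôpital (or the standard result) gives 0.

0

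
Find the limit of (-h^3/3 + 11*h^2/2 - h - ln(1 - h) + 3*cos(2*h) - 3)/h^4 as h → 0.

Substitution gives 0/0 (the numerator vanishes to order 4).
Expand each term to order h^4: the coefficient of h^4 in −ln(1 - h) is 1/4 and in 3·cos(2h) is 2.
Lower-order terms cancel with the polynomial part, so the numerator is (9/4)·h^4 + o(h^4), and the limit is (9/4)/(1) = 9/4.

9/4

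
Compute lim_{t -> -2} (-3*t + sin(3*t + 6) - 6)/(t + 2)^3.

Direct substitution gives 0/0.
Apply L'Hôpital: lim (3*cos(3*t + 6) - 3)/(3*(t + 2)^2), still 0/0.
Apply L'Hôpital: lim (-9*sin(3*t + 6))/(6*t + 12), still 0/0.
After 3 applications of L'Hôpital's rule the quotient is (-27*cos(3*t + 6))/(6); substituting t = -2 gives -9/2.

-9/2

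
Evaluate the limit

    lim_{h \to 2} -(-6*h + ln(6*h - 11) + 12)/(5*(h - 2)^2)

18/5

Direct substitution gives 0/0.
Apply L'Hôpital: lim (-6 + 6/(6*h - 11))/(20 - 10*h), still 0/0.
After 2 applications of L'Hôpital's rule the quotient is (-36/(6*h - 11)^2)/(-10); substituting h = 2 gives 18/5.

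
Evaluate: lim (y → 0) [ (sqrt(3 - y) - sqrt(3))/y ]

A 0/0 form; rationalise with √(3 - y) + √3. This collapses the numerator to -y, leaving -1/(√(3 - y) + √3) → -1/(2√3) = -√(3)/6.

-√(3)/6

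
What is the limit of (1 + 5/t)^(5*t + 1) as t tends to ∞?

e^(25)

The base → 1 and the exponent → ∞: a 1^∞ form.
Take logarithms: (5t + 1)·ln(1 + 5/t). Since ln(1+u) ~ u for small u, this behaves like (5t)·(5/t) → 25.
So the limit is e^(25).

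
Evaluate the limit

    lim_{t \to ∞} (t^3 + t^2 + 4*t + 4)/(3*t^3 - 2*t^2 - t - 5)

Numerator and denominator both have degree 3.
Dividing every term by t^3, all lower-order terms vanish and the limit is the ratio of leading coefficients, 1/(3) = 1/3.

1/3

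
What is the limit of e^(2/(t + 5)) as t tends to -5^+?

∞

As t → -5⁺, 2/(t + 5) → +∞, so e^(2/(t + 5)) → ∞.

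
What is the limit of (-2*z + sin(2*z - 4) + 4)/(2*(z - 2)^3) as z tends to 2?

-2/3

Direct substitution gives 0/0.
Apply L'Hôpital: lim (2*cos(2*z - 4) - 2)/(6*(z - 2)^2), still 0/0.
Apply L'Hôpital: lim (-4*sin(2*z - 4))/(12*z - 24), still 0/0.
After 3 applications of L'Hôpital's rule the quotient is (-8*cos(2*z - 4))/(12); substituting z = 2 gives -2/3.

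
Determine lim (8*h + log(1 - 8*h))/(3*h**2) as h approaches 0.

-32/3

Direct substitution gives 0/0.
Apply L'Hôpital: lim (8 - 8/(1 - 8*h))/(6*h), still 0/0.
After 2 applications of L'Hôpital's rule the quotient is (-64/(1 - 8*h)^2)/(6); substituting h = 0 gives -32/3.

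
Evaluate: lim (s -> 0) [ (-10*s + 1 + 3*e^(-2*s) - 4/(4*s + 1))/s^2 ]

Substitution gives 0/0; apply L'Hôpital's rule 2 times.
After differentiating numerator and denominator 2 times the quotient is (12*e^(-2*s) - 128/(4*s + 1)^3)/(2); at s = 0 this is -58.

-58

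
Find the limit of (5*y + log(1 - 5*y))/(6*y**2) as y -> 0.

-25/12

Direct substitution gives 0/0.
Apply L'Hôpital: lim (5 - 5/(1 - 5*y))/(12*y), still 0/0.
After 2 applications of L'Hôpital's rule the quotient is (-25/(1 - 5*y)^2)/(12); substituting y = 0 gives -25/12.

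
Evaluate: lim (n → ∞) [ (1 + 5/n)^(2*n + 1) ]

e^(10)

The base → 1 and the exponent → ∞: a 1^∞ form.
Take logarithms: (2n + 1)·ln(1 + 5/n). Since ln(1+u) ~ u for small u, this behaves like (2n)·(5/n) → 10.
So the limit is e^(10).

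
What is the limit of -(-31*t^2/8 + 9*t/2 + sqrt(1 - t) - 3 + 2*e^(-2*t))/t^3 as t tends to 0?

131/48

Substitution gives 0/0 (the numerator vanishes to order 3).
Expand each term to order t^3: the coefficient of t^3 in 2·e^(-2t) is -8/3 and in √(1 - t) is -1/16.
Lower-order terms cancel with the polynomial part, so the numerator is (-131/48)·t^3 + o(t^3), and the limit is (-131/48)/(-1) = 131/48.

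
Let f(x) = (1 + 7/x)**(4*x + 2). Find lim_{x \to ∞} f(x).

e^(28)

Write it as [(1 + 7/x)^x]^(4) · (1 + 7/x)^(2). The bracketed term tends to e^(7) and the second factor to 1, so the limit is e^(28).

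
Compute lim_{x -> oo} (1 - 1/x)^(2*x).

e^(-2)

The base → 1 and the exponent → ∞: a 1^∞ form.
Take logarithms: (2x)·ln(1 - 1/x). Since ln(1+u) ~ u for small u, this behaves like (2x)·(-1/x) → -2.
So the limit is e^(-2).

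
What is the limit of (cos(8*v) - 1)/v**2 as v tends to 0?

-32

Direct substitution gives 0/0.
Apply L'Hôpital: lim (-8*sin(8*v))/(2*v), still 0/0.
After 2 applications of L'Hôpital's rule the quotient is (-64*cos(8*v))/(2); substituting v = 0 gives -32.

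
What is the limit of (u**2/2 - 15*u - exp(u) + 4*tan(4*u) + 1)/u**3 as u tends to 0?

Substitution gives 0/0; apply L'Hôpital's rule 3 times.
After differentiating numerator and denominator 3 times the quotient is (-e^(u) + 1536*tan(4*u)^4 + 2048*tan(4*u)^2 + 512)/(6); at u = 0 this is 511/6.

511/6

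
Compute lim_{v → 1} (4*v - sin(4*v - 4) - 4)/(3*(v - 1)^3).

Direct substitution gives 0/0.
Apply L'Hôpital: lim (4 - 4*cos(4*v - 4))/(9*(v - 1)^2), still 0/0.
Apply L'Hôpital: lim (16*sin(4*v - 4))/(18*v - 18), still 0/0.
After 3 applications of L'Hôpital's rule the quotient is (64*cos(4*v - 4))/(18); substituting v = 1 gives 32/9.

32/9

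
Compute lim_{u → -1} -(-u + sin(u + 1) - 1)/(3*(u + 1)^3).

Direct substitution gives 0/0.
Apply L'Hôpital: lim (cos(u + 1) - 1)/(-9*(u + 1)^2), still 0/0.
Apply L'Hôpital: lim (-sin(u + 1))/(-18*u - 18), still 0/0.
After 3 applications of L'Hôpital's rule the quotient is (-cos(u + 1))/(-18); substituting u = -1 gives 1/18.

1/18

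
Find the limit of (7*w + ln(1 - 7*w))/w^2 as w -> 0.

-49/2

Direct substitution gives 0/0.
Apply L'Hôpital: lim (7 - 7/(1 - 7*w))/(2*w), still 0/0.
After 2 applications of L'Hôpital's rule the quotient is (-49/(1 - 7*w)^2)/(2); substituting w = 0 gives -49/2.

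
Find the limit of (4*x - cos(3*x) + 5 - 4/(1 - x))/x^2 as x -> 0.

1/2

Substitution gives 0/0 (the numerator vanishes to order 2).
Expand each term to order x^2: the coefficient of x^2 in -4·1/(1 - x) is -4 and in −cos(3x) is 9/2.
Lower-order terms cancel with the polynomial part, so the numerator is (1/2)·x^2 + o(x^2), and the limit is (1/2)/(1) = 1/2.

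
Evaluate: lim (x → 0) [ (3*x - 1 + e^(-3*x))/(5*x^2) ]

Direct substitution gives 0/0.
Apply L'Hôpital: lim (3 - 3*e^(-3*x))/(10*x), still 0/0.
After 2 applications of L'Hôpital's rule the quotient is (9*e^(-3*x))/(10); substituting x = 0 gives 9/10.

9/10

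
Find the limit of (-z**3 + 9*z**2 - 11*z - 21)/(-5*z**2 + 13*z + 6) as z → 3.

-16/17

Since z = 3 makes numerator and denominator zero, (z - 3) divides both.
Cancelling it gives (-z^2 + 6*z + 7)/(-5*z - 2); now plug in z = 3 to get -16/17.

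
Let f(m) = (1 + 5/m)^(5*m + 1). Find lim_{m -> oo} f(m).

e^(25)

Let L be the limit and take ln: ln L = lim (5m + 1)·ln(1 + 5/m) = lim (5m + 1)·(5/m + O(1/m²)) = 25.
Hence L = e^(25).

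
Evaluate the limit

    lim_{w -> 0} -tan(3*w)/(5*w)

Substitution gives 0/0.
Since tan(u)/u → 1 as u → 0, tan(3w)/(3w) → 1 and the limit is 3/(-5) = -3/5.

-3/5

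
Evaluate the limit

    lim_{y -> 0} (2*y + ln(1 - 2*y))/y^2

-2

Direct substitution gives 0/0.
Apply L'Hôpital: lim (2 - 2/(1 - 2*y))/(2*y), still 0/0.
After 2 applications of L'Hôpital's rule the quotient is (-4/(1 - 2*y)^2)/(2); substituting y = 0 gives -2.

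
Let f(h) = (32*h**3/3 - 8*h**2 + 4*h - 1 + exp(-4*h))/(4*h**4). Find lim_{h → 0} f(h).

8/3

Direct substitution gives 0/0.
Apply L'Hôpital: lim (32*h^2 - 16*h + 4 - 4*e^(-4*h))/(16*h^3), still 0/0.
Apply L'Hôpital: lim (64*h - 16 + 16*e^(-4*h))/(48*h^2), still 0/0.
Apply L'Hôpital: lim (64 - 64*e^(-4*h))/(96*h), still 0/0.
After 4 applications of L'Hôpital's rule the quotient is (256*e^(-4*h))/(96); substituting h = 0 gives 8/3.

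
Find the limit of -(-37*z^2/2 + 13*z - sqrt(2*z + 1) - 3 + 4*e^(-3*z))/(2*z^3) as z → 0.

37/4

Substitution gives 0/0 (the numerator vanishes to order 3).
Expand each term to order z^3: the coefficient of z^3 in 4·e^(-3z) is -18 and in −√(1 + 2z) is -1/2.
Lower-order terms cancel with the polynomial part, so the numerator is (-37/2)·z^3 + o(z^3), and the limit is (-37/2)/(-2) = 37/4.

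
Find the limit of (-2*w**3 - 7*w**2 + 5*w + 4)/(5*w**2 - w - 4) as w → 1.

-5/3

At w = 1 both the top and bottom vanish — a removable singularity. Factoring out (w - 1) from each leaves (-2*w^2 - 9*w - 4)/(5*w + 4), which at w = 1 equals -5/3.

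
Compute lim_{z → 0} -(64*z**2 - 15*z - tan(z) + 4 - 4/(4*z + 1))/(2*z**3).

Substitution gives 0/0; apply L'Hôpital's rule 3 times.
After differentiating numerator and denominator 3 times the quotient is (4/cos(z)^2 - 6/cos(z)^4 + 1536/(4*z + 1)^4)/(-12); at z = 0 this is -767/6.

-767/6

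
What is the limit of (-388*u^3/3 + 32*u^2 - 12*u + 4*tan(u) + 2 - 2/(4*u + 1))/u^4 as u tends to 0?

-512

Substitution gives 0/0 (the numerator vanishes to order 4).
Expand each term to order u^4: the coefficient of u^4 in -2·1/(1 + 4u) is -512 and in 4·tan(u) is 0.
Lower-order terms cancel with the polynomial part, so the numerator is (-512)·u^4 + o(u^4), and the limit is (-512)/(1) = -512.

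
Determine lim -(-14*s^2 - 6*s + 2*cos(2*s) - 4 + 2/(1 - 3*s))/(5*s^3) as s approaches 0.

-54/5

Substitution gives 0/0 (the numerator vanishes to order 3).
Expand each term to order s^3: the coefficient of s^3 in 2·cos(2s) is 0 and in 2·1/(1 - 3s) is 54.
Lower-order terms cancel with the polynomial part, so the numerator is (54)·s^3 + o(s^3), and the limit is (54)/(-5) = -54/5.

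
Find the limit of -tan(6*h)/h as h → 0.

-6

Substitution gives 0/0.
Since tan(u)/u → 1 as u → 0, tan(6h)/(6h) → 1 and the limit is 6/(-1) = -6.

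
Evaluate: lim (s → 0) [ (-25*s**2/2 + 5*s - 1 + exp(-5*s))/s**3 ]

Direct substitution gives 0/0.
Apply L'Hôpital: lim (-25*s + 5 - 5*e^(-5*s))/(3*s^2), still 0/0.
Apply L'Hôpital: lim (-25 + 25*e^(-5*s))/(6*s), still 0/0.
After 3 applications of L'Hôpital's rule the quotient is (-125*e^(-5*s))/(6); substituting s = 0 gives -125/6.

-125/6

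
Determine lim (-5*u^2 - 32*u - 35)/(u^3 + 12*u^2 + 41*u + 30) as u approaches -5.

-9/2

Direct substitution gives 0/0, so factor. Both numerator and denominator have (u + 5) as a factor.
After cancelling, the expression reduces to (-5*u - 7)/(u^2 + 7*u + 6).
Substituting u = -5 gives -9/2.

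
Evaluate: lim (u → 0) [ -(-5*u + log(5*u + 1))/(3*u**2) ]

Direct substitution gives 0/0.
Apply L'Hôpital: lim (-5 + 5/(5*u + 1))/(-6*u), still 0/0.
After 2 applications of L'Hôpital's rule the quotient is (-25/(5*u + 1)^2)/(-6); substituting u = 0 gives 25/6.

25/6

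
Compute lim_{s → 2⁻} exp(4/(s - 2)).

As s → 2⁻, 4/(s - 2) → −∞, so e^(4/(s - 2)) → 0.

0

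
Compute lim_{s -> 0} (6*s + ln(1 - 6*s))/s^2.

-18

Direct substitution gives 0/0.
Apply L'Hôpital: lim (6 - 6/(1 - 6*s))/(2*s), still 0/0.
After 2 applications of L'Hôpital's rule the quotient is (-36/(1 - 6*s)^2)/(2); substituting s = 0 gives -18.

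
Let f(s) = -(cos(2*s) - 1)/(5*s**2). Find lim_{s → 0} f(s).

2/5

Direct substitution gives 0/0.
Apply L'Hôpital: lim (-2*sin(2*s))/(-10*s), still 0/0.
After 2 applications of L'Hôpital's rule the quotient is (-4*cos(2*s))/(-10); substituting s = 0 gives 2/5.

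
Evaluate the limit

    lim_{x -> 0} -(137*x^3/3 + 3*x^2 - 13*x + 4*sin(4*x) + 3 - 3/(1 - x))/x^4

Substitution gives 0/0; apply L'Hôpital's rule 4 times.
After differentiating numerator and denominator 4 times the quotient is (1024*sin(4*x) + 72/(x - 1)^5)/(-24); at x = 0 this is 3.

3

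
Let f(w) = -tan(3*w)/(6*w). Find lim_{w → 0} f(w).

-1/2

Substitution gives 0/0.
Since tan(u)/u → 1 as u → 0, tan(3w)/(3w) → 1 and the limit is 3/(-6) = -1/2.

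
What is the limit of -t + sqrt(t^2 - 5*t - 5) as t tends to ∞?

An ∞ − ∞ form. Rationalising with the conjugate, the difference becomes (-5t - 5) / (√(t^2 - 5*t - 5) + t).
For large t the denominator behaves like 2·t, so the quotient tends to -5/2 = -5/2.

-5/2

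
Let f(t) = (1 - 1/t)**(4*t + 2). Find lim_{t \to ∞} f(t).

Write it as [(1 - 1/t)^t]^(4) · (1 - 1/t)^(2). The bracketed term tends to e^(-1) and the second factor to 1, so the limit is e^(-4).

e^(-4)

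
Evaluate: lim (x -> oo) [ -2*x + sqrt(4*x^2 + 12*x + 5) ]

An ∞ − ∞ form. Rationalising with the conjugate, the difference becomes (12x + 5) / (√(4*x^2 + 12*x + 5) + 2x).
For large x the denominator behaves like 2·2x, so the quotient tends to 12/4 = 3.

3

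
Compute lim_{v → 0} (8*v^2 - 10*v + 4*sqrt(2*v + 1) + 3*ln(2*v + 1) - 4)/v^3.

10

Substitution gives 0/0; apply L'Hôpital's rule 3 times.
After differentiating numerator and denominator 3 times the quotient is (48/(2*v + 1)^3 + 12/(2*v + 1)^(5/2))/(6); at v = 0 this is 10.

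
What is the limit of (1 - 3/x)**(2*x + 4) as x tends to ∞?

Let L be the limit and take ln: ln L = lim (2x + 4)·ln(1 - 3/x) = lim (2x + 4)·(-3/x + O(1/x²)) = -6.
Hence L = e^(-6).

e^(-6)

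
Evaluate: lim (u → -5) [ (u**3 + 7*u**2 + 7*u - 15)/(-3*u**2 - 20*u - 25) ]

Direct substitution gives 0/0, so factor. Both numerator and denominator have (u + 5) as a factor.
After cancelling, the expression reduces to (u^2 + 2*u - 3)/(-3*u - 5).
Substituting u = -5 gives 6/5.

6/5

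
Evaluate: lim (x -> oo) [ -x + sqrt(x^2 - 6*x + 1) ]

An ∞ − ∞ form. Rationalising with the conjugate, the difference becomes (-6x + 1) / (√(x^2 - 6*x + 1) + x).
For large x the denominator behaves like 2·x, so the quotient tends to -6/2 = -3.

-3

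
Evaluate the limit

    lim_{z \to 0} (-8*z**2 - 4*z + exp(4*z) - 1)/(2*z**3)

Direct substitution gives 0/0.
Apply L'Hôpital: lim (-16*z + 4*e^(4*z) - 4)/(6*z^2), still 0/0.
Apply L'Hôpital: lim (16*e^(4*z) - 16)/(12*z), still 0/0.
After 3 applications of L'Hôpital's rule the quotient is (64*e^(4*z))/(12); substituting z = 0 gives 16/3.

16/3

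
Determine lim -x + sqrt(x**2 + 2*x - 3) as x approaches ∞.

1

An ∞ − ∞ form. Rationalising with the conjugate, the difference becomes (2x - 3) / (√(x^2 + 2*x - 3) + x).
For large x the denominator behaves like 2·x, so the quotient tends to 2/2 = 1.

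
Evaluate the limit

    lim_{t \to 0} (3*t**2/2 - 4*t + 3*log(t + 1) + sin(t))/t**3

Substitution gives 0/0 (the numerator vanishes to order 3).
Expand each term to order t^3: the coefficient of t^3 in sin(t) is -1/6 and in 3·ln(1 + t) is 1.
Lower-order terms cancel with the polynomial part, so the numerator is (5/6)·t^3 + o(t^3), and the limit is (5/6)/(1) = 5/6.

5/6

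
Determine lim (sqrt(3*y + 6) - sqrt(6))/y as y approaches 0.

Substitution gives 0/0. Multiply numerator and denominator by the conjugate √(6 + 3y) + √6.
The numerator becomes (6 + 3y) − 6 = 3y, so the expression simplifies to 3/(√(6 + 3y) + √6).
Letting y → 0 gives 3/(2√6) = √(6)/4.

√(6)/4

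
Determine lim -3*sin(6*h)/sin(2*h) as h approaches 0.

Substitution gives 0/0.
Divide numerator and denominator by h: sin(6h)/h → 6 and sin(2h)/h → 2, so the limit is -3·6/2 = -9.

-9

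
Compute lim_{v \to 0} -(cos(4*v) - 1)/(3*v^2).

Direct substitution gives 0/0.
Apply L'Hôpital: lim (-4*sin(4*v))/(-6*v), still 0/0.
After 2 applications of L'Hôpital's rule the quotient is (-16*cos(4*v))/(-6); substituting v = 0 gives 8/3.

8/3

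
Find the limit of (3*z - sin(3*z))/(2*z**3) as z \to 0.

Direct substitution gives 0/0.
Apply L'Hôpital: lim (3 - 3*cos(3*z))/(6*z^2), still 0/0.
Apply L'Hôpital: lim (9*sin(3*z))/(12*z), still 0/0.
After 3 applications of L'Hôpital's rule the quotient is (27*cos(3*z))/(12); substituting z = 0 gives 9/4.

9/4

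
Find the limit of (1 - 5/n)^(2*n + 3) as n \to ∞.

e^(-10)

Write it as [(1 - 5/n)^n]^(2) · (1 - 5/n)^(3). The bracketed term tends to e^(-5) and the second factor to 1, so the limit is e^(-10).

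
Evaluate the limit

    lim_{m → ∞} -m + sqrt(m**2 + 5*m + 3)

An ∞ − ∞ form. Rationalising with the conjugate, the difference becomes (5m + 3) / (√(m^2 + 5*m + 3) + m).
For large m the denominator behaves like 2·m, so the quotient tends to 5/2 = 5/2.

5/2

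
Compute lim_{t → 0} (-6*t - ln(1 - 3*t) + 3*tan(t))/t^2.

9/2

Substitution gives 0/0; apply L'Hôpital's rule 2 times.
After differentiating numerator and denominator 2 times the quotient is (6*tan(t)/cos(t)^2 + 9/(3*t - 1)^2)/(2); at t = 0 this is 9/2.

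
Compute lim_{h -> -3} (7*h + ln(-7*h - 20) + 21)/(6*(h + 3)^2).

-49/12

Direct substitution gives 0/0.
Apply L'Hôpital: lim (7 - 7/(-7*h - 20))/(12*h + 36), still 0/0.
After 2 applications of L'Hôpital's rule the quotient is (-49/(-7*h - 20)^2)/(12); substituting h = -3 gives -49/12.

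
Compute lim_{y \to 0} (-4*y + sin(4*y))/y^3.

-32/3

Direct substitution gives 0/0.
Apply L'Hôpital: lim (4*cos(4*y) - 4)/(3*y^2), still 0/0.
Apply L'Hôpital: lim (-16*sin(4*y))/(6*y), still 0/0.
After 3 applications of L'Hôpital's rule the quotient is (-64*cos(4*y))/(6); substituting y = 0 gives -32/3.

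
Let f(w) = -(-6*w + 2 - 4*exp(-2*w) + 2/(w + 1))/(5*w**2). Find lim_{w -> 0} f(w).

6/5

Substitution gives 0/0 (the numerator vanishes to order 2).
Expand each term to order w^2: the coefficient of w^2 in 2·1/(1 + w) is 2 and in -4·e^(-2w) is -8.
Lower-order terms cancel with the polynomial part, so the numerator is (-6)·w^2 + o(w^2), and the limit is (-6)/(-5) = 6/5.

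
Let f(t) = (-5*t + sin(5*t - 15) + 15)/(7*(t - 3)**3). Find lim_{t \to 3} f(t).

-125/42

Direct substitution gives 0/0.
Apply L'Hôpital: lim (5*cos(5*t - 15) - 5)/(21*(t - 3)^2), still 0/0.
Apply L'Hôpital: lim (-25*sin(5*t - 15))/(42*t - 126), still 0/0.
After 3 applications of L'Hôpital's rule the quotient is (-125*cos(5*t - 15))/(42); substituting t = 3 gives -125/42.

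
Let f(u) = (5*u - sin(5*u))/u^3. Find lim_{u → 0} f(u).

Direct substitution gives 0/0.
Apply L'Hôpital: lim (5 - 5*cos(5*u))/(3*u^2), still 0/0.
Apply L'Hôpital: lim (25*sin(5*u))/(6*u), still 0/0.
After 3 applications of L'Hôpital's rule the quotient is (125*cos(5*u))/(6); substituting u = 0 gives 125/6.

125/6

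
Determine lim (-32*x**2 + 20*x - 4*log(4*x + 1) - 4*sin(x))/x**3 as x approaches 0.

-254/3

Substitution gives 0/0; apply L'Hôpital's rule 3 times.
After differentiating numerator and denominator 3 times the quotient is (4*cos(x) - 512/(4*x + 1)^3)/(6); at x = 0 this is -254/3.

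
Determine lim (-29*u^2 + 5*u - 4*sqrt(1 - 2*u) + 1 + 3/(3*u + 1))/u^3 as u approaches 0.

Substitution gives 0/0; apply L'Hôpital's rule 3 times.
After differentiating numerator and denominator 3 times the quotient is (-486/(3*u + 1)^4 + 12/(1 - 2*u)^(5/2))/(6); at u = 0 this is -79.

-79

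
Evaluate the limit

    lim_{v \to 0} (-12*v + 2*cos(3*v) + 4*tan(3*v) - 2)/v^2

-9

Substitution gives 0/0 (the numerator vanishes to order 2).
Expand each term to order v^2: the coefficient of v^2 in 4·tan(3v) is 0 and in 2·cos(3v) is -9.
Lower-order terms cancel with the polynomial part, so the numerator is (-9)·v^2 + o(v^2), and the limit is (-9)/(1) = -9.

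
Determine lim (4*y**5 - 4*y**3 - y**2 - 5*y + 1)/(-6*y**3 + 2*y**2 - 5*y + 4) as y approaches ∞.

The numerator has higher degree (5 > 3); the quotient behaves like (4/(-6))·y^2 for large |y|.
As y → +∞ this diverges to -∞.

-∞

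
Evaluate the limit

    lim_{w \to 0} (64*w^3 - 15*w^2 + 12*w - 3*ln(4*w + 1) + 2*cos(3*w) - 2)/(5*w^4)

159/4

Substitution gives 0/0 (the numerator vanishes to order 4).
Expand each term to order w^4: the coefficient of w^4 in 2·cos(3w) is 27/4 and in -3·ln(1 + 4w) is 192.
Lower-order terms cancel with the polynomial part, so the numerator is (795/4)·w^4 + o(w^4), and the limit is (795/4)/(5) = 159/4.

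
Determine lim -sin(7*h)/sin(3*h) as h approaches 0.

Substitution gives 0/0.
Divide numerator and denominator by h: sin(7h)/h → 7 and sin(3h)/h → 3, so the limit is -1·7/3 = -7/3.

-7/3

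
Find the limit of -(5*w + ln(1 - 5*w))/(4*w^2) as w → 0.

Direct substitution gives 0/0.
Apply L'Hôpital: lim (5 - 5/(1 - 5*w))/(-8*w), still 0/0.
After 2 applications of L'Hôpital's rule the quotient is (-25/(1 - 5*w)^2)/(-8); substituting w = 0 gives 25/8.

25/8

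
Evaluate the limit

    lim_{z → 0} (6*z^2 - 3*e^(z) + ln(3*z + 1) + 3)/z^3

17/2

Substitution gives 0/0; apply L'Hôpital's rule 3 times.
After differentiating numerator and denominator 3 times the quotient is (-3*e^(z) + 54/(3*z + 1)^3)/(6); at z = 0 this is 17/2.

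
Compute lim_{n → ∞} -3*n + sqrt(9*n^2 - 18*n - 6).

-3

An ∞ − ∞ form. Rationalising with the conjugate, the difference becomes (-18n - 6) / (√(9*n^2 - 18*n - 6) + 3n).
For large n the denominator behaves like 2·3n, so the quotient tends to -18/6 = -3.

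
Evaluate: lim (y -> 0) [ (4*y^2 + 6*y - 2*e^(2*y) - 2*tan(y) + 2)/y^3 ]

-10/3

Substitution gives 0/0 (the numerator vanishes to order 3).
Expand each term to order y^3: the coefficient of y^3 in -2·e^(2y) is -8/3 and in -2·tan(y) is -2/3.
Lower-order terms cancel with the polynomial part, so the numerator is (-10/3)·y^3 + o(y^3), and the limit is (-10/3)/(1) = -10/3.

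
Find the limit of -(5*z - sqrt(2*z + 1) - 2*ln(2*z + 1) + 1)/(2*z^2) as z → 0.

-9/4

Substitution gives 0/0; apply L'Hôpital's rule 2 times.
After differentiating numerator and denominator 2 times the quotient is (8/(2*z + 1)^2 + (2*z + 1)^(-3/2))/(-4); at z = 0 this is -9/4.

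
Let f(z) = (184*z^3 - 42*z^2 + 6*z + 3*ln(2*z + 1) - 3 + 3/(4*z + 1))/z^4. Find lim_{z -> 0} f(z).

Substitution gives 0/0; apply L'Hôpital's rule 4 times.
After differentiating numerator and denominator 4 times the quotient is (18432/(4*z + 1)^5 - 288/(2*z + 1)^4)/(24); at z = 0 this is 756.

756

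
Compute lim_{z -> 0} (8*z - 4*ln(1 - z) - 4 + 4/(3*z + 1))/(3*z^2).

38/3

Substitution gives 0/0; apply L'Hôpital's rule 2 times.
After differentiating numerator and denominator 2 times the quotient is (72/(3*z + 1)^3 + 4/(z - 1)^2)/(6); at z = 0 this is 38/3.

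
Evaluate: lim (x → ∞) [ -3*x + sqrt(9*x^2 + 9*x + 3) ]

This has the form ∞ − ∞. Multiply and divide by the conjugate √(9*x^2 + 9*x + 3) + 3x.
That gives (9x + 3) / (√(9*x^2 + 9*x + 3) + 3x).
Divide numerator and denominator by x: the limit is 9/(2·3) = 3/2.

3/2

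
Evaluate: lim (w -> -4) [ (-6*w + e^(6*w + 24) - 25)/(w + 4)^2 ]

Direct substitution gives 0/0.
Apply L'Hôpital: lim (6*e^(6*w + 24) - 6)/(2*w + 8), still 0/0.
After 2 applications of L'Hôpital's rule the quotient is (36*e^(6*w + 24))/(2); substituting w = -4 gives 18.

18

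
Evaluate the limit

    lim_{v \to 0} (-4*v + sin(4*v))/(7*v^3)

-32/21

Direct substitution gives 0/0.
Apply L'Hôpital: lim (4*cos(4*v) - 4)/(21*v^2), still 0/0.
Apply L'Hôpital: lim (-16*sin(4*v))/(42*v), still 0/0.
After 3 applications of L'Hôpital's rule the quotient is (-64*cos(4*v))/(42); substituting v = 0 gives -32/21.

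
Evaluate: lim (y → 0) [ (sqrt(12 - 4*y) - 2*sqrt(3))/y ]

-√(3)/3

Substitution gives 0/0. Multiply numerator and denominator by the conjugate √(12 - 4y) + √12.
The numerator becomes (12 - 4y) − 12 = -4y, so the expression simplifies to -4/(√(12 - 4y) + √12).
Letting y → 0 gives -4/(2√12) = -√(3)/3.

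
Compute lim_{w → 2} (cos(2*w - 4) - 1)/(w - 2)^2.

Direct substitution gives 0/0.
Apply L'Hôpital: lim (-2*sin(2*w - 4))/(2*w - 4), still 0/0.
After 2 applications of L'Hôpital's rule the quotient is (-4*cos(2*w - 4))/(2); substituting w = 2 gives -2.

-2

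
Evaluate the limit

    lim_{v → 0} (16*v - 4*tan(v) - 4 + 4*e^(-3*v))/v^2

18

Substitution gives 0/0; apply L'Hôpital's rule 2 times.
After differentiating numerator and denominator 2 times the quotient is (-8*tan(v)/cos(v)^2 + 36*e^(-3*v))/(2); at v = 0 this is 18.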